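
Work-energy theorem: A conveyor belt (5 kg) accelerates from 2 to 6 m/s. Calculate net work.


Given: m = 5 kg, v0 = 2 m/s, v = 6 m/s
Using W = (1/2)*m*(v^2 - v0^2)
v^2 = 6^2 = 36
v0^2 = 2^2 = 4
v^2 - v0^2 = 36 - 4 = 32
W = (1/2)*5*32 = 80 J

80 J


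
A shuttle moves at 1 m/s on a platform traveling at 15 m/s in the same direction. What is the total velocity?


Given: object velocity = 1 m/s, platform velocity = 15 m/s (same direction)
Using classical velocity addition: v_total = v_object + v_platform
v_total = 1 + 15
v_total = 16 m/s

16 m/s


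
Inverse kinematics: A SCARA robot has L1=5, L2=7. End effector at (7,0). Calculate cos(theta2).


Given: L1 = 5, L2 = 7, target (x, y) = (7, 0)
Using cos(theta2) = (x^2 + y^2 - L1^2 - L2^2) / (2*L1*L2)
x^2 + y^2 = 7^2 + 0 = 49
L1^2 + L2^2 = 25 + 49 = 74
Numerator = 49 - 74 = -25
Denominator = 2*5*7 = 70
cos(theta2) = -25/70 = -5/14

-5/14


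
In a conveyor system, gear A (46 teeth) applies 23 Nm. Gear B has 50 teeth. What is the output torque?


Given: N1 = 46, N2 = 50, T1 = 23 Nm
Using T2/T1 = N2/N1
T2 = T1 * N2 / N1
T2 = 23 * 50 / 46
T2 = 1150 / 46
T2 = 25 Nm

25 Nm


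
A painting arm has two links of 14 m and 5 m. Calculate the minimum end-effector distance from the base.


Given: L1 = 14 m, L2 = 5 m
For a 2-link planar arm, min reach = |L1 - L2| (second link folded back)
Min reach = |14 - 5|
Min reach = 9 m

9 m


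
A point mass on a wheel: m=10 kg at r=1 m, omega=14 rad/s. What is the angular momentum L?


Given: m = 10 kg, r = 1 m, omega = 14 rad/s
For a point mass: I = m*r^2
I = 10*1^2 = 10*1 = 10
L = I*omega = 10*14
L = 140 kg*m^2/s

140 kg*m^2/s


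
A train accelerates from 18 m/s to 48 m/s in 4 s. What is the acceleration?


Given: initial velocity v0 = 18 m/s, final velocity v = 48 m/s, time t = 4 s
Using a = (v - v0) / t
a = (48 - 18) / 4
a = 30 / 4
a = 15/2 m/s^2

15/2 m/s^2


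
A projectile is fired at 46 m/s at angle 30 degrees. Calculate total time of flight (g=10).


Given: v0 = 46 m/s, theta = 30 deg, g = 10 m/s^2
sin(30) = 1/2
Using T = 2*v0*sin(theta) / g
T = 2*46*1/2 / 10
T = 46 / 10
T = 23/5 s

23/5 s


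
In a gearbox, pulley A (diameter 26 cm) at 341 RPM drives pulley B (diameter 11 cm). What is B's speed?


Given: D1 = 26 cm, w1 = 341 RPM, D2 = 11 cm
Using D1*w1 = D2*w2
w2 = D1*w1 / D2
w2 = 26*341 / 11
w2 = 8866 / 11
w2 = 806 RPM

806 RPM


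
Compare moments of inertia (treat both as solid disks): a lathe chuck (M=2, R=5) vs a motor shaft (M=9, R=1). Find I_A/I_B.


Given: M1=2 kg, R1=5 m, M2=9 kg, R2=1 m
For a disk: I = (1/2)*M*R^2, so I_A/I_B = (M1*R1^2)/(M2*R2^2)
M1*R1^2 = 2*25 = 50
M2*R2^2 = 9*1 = 9
I_A/I_B = 50/9 = 50/9

50/9


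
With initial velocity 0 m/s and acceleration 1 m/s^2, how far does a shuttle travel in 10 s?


Given: v0 = 0 m/s, a = 1 m/s^2, t = 10 s
Using s = v0*t + (1/2)*a*t^2
s = 0*10 + (1/2)*1*10^2
s = 0 + (1/2)*100
s = 0 + 50
s = 50

50 m


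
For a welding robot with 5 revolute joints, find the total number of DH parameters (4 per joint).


Given: 5 joints, 4 DH parameters per joint (d, theta, a, alpha)
Total DH parameters = number_of_joints * 4
Total = 5 * 4
Total = 20

20


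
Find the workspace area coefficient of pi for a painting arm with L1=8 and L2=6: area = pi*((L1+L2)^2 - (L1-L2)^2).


Given: L1 = 8, L2 = 6
(L1+L2)^2 = (14)^2 = 196
(L1-L2)^2 = (2)^2 = 4
Difference = 196 - 4 = 192
This equals 4*L1*L2 = 4*8*6 = 192
Workspace area = 192*pi

192


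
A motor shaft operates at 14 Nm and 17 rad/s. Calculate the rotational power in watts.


Given: tau = 14 Nm, omega = 17 rad/s
Using P = tau * omega
P = 14 * 17
P = 238 W

238 W


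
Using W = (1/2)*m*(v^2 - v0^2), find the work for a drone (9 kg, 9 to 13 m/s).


Given: m = 9 kg, v0 = 9 m/s, v = 13 m/s
Using W = (1/2)*m*(v^2 - v0^2)
v^2 = 13^2 = 169
v0^2 = 9^2 = 81
v^2 - v0^2 = 169 - 81 = 88
W = (1/2)*9*88 = 396 J

396 J


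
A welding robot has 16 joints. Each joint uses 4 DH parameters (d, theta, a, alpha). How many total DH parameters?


Given: 16 joints, 4 DH parameters per joint (d, theta, a, alpha)
Total DH parameters = number_of_joints * 4
Total = 16 * 4
Total = 64

64


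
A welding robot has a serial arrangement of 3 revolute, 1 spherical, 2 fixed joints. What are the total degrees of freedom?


Given: serial robot with 3 revolute, 1 spherical, 2 fixed joints
DOF contribution per joint type: revolute=1, prismatic=1, spherical=3, fixed=0
DOF = 3*1 + 1*3 + 2*0
DOF = 6

6


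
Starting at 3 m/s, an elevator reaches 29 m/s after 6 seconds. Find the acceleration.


Given: initial velocity v0 = 3 m/s, final velocity v = 29 m/s, time t = 6 s
Using a = (v - v0) / t
a = (29 - 3) / 6
a = 26 / 6
a = 13/3 m/s^2

13/3 m/s^2


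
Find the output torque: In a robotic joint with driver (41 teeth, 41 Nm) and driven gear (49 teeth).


Given: N1 = 41, N2 = 49, T1 = 41 Nm
Using T2/T1 = N2/N1
T2 = T1 * N2 / N1
T2 = 41 * 49 / 41
T2 = 2009 / 41
T2 = 49 Nm

49 Nm


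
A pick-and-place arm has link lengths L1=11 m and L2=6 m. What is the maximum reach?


Given: L1 = 11 m, L2 = 6 m
For a 2-link planar arm, max reach = L1 + L2 (fully extended)
Max reach = 11 + 6
Max reach = 17 m

17 m


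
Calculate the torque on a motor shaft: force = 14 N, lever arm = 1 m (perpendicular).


Given: F = 14 N, r = 1 m, angle = 90 deg (perpendicular)
Using tau = F * r * sin(90)
sin(90) = 1
tau = 14 * 1 * 1
tau = 14 Nm

14 Nm


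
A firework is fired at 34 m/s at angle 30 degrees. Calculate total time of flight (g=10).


Given: v0 = 34 m/s, theta = 30 deg, g = 10 m/s^2
sin(30) = 1/2
Using T = 2*v0*sin(theta) / g
T = 2*34*1/2 / 10
T = 34 / 10
T = 17/5 s

17/5 s


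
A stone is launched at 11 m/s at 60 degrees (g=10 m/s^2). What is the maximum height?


Given: v0 = 11 m/s, theta = 60 deg, g = 10 m/s^2
sin^2(60) = 3/4
Using H = v0^2 * sin^2(theta) / (2*g)
H = 11^2 * 3/4 / (2*10)
H = 121 * 3/4 / 20
H = 363/4 / 20
H = 363/80 m

363/80 m


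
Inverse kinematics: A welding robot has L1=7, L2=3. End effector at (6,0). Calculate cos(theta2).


Given: L1 = 7, L2 = 3, target (x, y) = (6, 0)
Using cos(theta2) = (x^2 + y^2 - L1^2 - L2^2) / (2*L1*L2)
x^2 + y^2 = 6^2 + 0 = 36
L1^2 + L2^2 = 49 + 9 = 58
Numerator = 36 - 58 = -22
Denominator = 2*7*3 = 42
cos(theta2) = -22/42 = -11/21

-11/21


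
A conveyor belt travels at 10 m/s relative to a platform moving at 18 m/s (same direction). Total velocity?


Given: object velocity = 10 m/s, platform velocity = 18 m/s (same direction)
Using classical velocity addition: v_total = v_object + v_platform
v_total = 10 + 18
v_total = 28 m/s

28 m/s


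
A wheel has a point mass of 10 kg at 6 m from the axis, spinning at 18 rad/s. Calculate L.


Given: m = 10 kg, r = 6 m, omega = 18 rad/s
For a point mass: I = m*r^2
I = 10*6^2 = 10*36 = 360
L = I*omega = 360*18
L = 6480 kg*m^2/s

6480 kg*m^2/s


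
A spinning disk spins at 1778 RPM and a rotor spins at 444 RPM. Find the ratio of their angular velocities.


Given: RPM_A = 1778, RPM_B = 444
omega = 2*pi*RPM/60, so omega_A/omega_B = RPM_A / RPM_B
omega_A/omega_B = 1778 / 444
omega_A/omega_B = 889/222

889/222


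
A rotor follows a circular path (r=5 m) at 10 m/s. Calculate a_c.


Given: v = 10 m/s, r = 5 m
Using a_c = v^2 / r
a_c = 10^2 / 5
a_c = 100 / 5
a_c = 20 m/s^2

20 m/s^2


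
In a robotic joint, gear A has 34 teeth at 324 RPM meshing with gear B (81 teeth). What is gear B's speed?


Given: N1 = 34 teeth, w1 = 324 RPM, N2 = 81 teeth
Using N1*w1 = N2*w2
w2 = N1*w1 / N2
w2 = 34*324 / 81
w2 = 11016 / 81
w2 = 136 RPM

136 RPM


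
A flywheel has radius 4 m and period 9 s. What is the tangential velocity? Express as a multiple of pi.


Given: radius r = 4 m, period T = 9 s
Using v = 2*pi*r / T
v = 2*pi*4 / 9
v = 8*pi / 9
v = 8/9*pi m/s

8/9*pi m/s


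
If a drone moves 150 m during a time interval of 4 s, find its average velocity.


Given: distance d = 150 m, time t = 4 s
Using v = d / t
v = 150 / 4
v = 75/2 m/s

75/2 m/s


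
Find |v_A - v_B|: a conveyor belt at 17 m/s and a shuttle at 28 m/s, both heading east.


Given: v_A = 17 m/s east, v_B = 28 m/s east
Both move in the same direction; relative speed = |v_A - v_B|
|17 - 28| = |-11|
= 11 m/s

11 m/s


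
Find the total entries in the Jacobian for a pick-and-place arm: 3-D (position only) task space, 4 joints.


Given: task space dimension = 3, joints = 4
Jacobian is a 3 x 4 matrix
Total entries = rows * columns
Total = 3 * 4
Total = 12

12


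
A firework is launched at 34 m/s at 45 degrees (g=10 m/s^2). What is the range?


Given: v0 = 34 m/s, theta = 45 deg, g = 10 m/s^2
sin(2*45) = sin(90) = 1
Using R = v0^2 * sin(2*theta) / g
R = 34^2 * 1 / 10
R = 1156 / 10
R = 578/5 m

578/5 m


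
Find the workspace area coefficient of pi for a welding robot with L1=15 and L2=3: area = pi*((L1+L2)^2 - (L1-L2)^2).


Given: L1 = 15, L2 = 3
(L1+L2)^2 = (18)^2 = 324
(L1-L2)^2 = (12)^2 = 144
Difference = 324 - 144 = 180
This equals 4*L1*L2 = 4*15*3 = 180
Workspace area = 180*pi

180


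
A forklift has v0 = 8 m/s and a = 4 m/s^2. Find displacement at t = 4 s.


Given: v0 = 8 m/s, a = 4 m/s^2, t = 4 s
Using s = v0*t + (1/2)*a*t^2
s = 8*4 + (1/2)*4*4^2
s = 32 + (1/2)*64
s = 32 + 32
s = 64

64 m


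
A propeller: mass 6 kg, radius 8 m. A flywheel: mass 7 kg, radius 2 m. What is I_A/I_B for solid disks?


Given: M1=6 kg, R1=8 m, M2=7 kg, R2=2 m
For a disk: I = (1/2)*M*R^2, so I_A/I_B = (M1*R1^2)/(M2*R2^2)
M1*R1^2 = 6*64 = 384
M2*R2^2 = 7*4 = 28
I_A/I_B = 384/28 = 96/7

96/7


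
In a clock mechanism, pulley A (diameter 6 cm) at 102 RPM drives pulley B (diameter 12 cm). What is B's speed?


Given: D1 = 6 cm, w1 = 102 RPM, D2 = 12 cm
Using D1*w1 = D2*w2
w2 = D1*w1 / D2
w2 = 6*102 / 12
w2 = 612 / 12
w2 = 51 RPM

51 RPM


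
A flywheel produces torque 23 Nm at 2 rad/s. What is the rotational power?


Given: tau = 23 Nm, omega = 2 rad/s
Using P = tau * omega
P = 23 * 2
P = 46 W

46 W


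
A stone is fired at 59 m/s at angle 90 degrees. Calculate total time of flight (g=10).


Given: v0 = 59 m/s, theta = 90 deg, g = 10 m/s^2
sin(90) = 1
Using T = 2*v0*sin(theta) / g
T = 2*59*1 / 10
T = 118 / 10
T = 59/5 s

59/5 s


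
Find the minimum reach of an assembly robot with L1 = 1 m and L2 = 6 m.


Given: L1 = 1 m, L2 = 6 m
For a 2-link planar arm, min reach = |L1 - L2| (second link folded back)
Min reach = |1 - 6|
Min reach = 5 m

5 m


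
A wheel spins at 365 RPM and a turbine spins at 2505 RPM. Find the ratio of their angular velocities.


Given: RPM_A = 365, RPM_B = 2505
omega = 2*pi*RPM/60, so omega_A/omega_B = RPM_A / RPM_B
omega_A/omega_B = 365 / 2505
omega_A/omega_B = 73/501

73/501


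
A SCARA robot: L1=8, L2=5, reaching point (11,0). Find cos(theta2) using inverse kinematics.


Given: L1 = 8, L2 = 5, target (x, y) = (11, 0)
Using cos(theta2) = (x^2 + y^2 - L1^2 - L2^2) / (2*L1*L2)
x^2 + y^2 = 11^2 + 0 = 121
L1^2 + L2^2 = 64 + 25 = 89
Numerator = 121 - 89 = 32
Denominator = 2*8*5 = 80
cos(theta2) = 32/80 = 2/5

2/5


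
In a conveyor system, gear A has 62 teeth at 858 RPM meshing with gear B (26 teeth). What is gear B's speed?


Given: N1 = 62 teeth, w1 = 858 RPM, N2 = 26 teeth
Using N1*w1 = N2*w2
w2 = N1*w1 / N2
w2 = 62*858 / 26
w2 = 53196 / 26
w2 = 2046 RPM

2046 RPM


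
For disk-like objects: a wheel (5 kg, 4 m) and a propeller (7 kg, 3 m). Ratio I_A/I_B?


Given: M1=5 kg, R1=4 m, M2=7 kg, R2=3 m
For a disk: I = (1/2)*M*R^2, so I_A/I_B = (M1*R1^2)/(M2*R2^2)
M1*R1^2 = 5*16 = 80
M2*R2^2 = 7*9 = 63
I_A/I_B = 80/63 = 80/63

80/63


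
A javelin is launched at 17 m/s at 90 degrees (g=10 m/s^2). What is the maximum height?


Given: v0 = 17 m/s, theta = 90 deg, g = 10 m/s^2
sin^2(90) = 1
Using H = v0^2 * sin^2(theta) / (2*g)
H = 17^2 * 1 / (2*10)
H = 289 * 1 / 20
H = 289 / 20
H = 289/20 m

289/20 m


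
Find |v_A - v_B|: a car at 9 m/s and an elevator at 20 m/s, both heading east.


Given: v_A = 9 m/s east, v_B = 20 m/s east
Both move in the same direction; relative speed = |v_A - v_B|
|9 - 20| = |-11|
= 11 m/s

11 m/s


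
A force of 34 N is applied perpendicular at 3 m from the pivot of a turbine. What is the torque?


Given: F = 34 N, r = 3 m, angle = 90 deg (perpendicular)
Using tau = F * r * sin(90)
sin(90) = 1
tau = 34 * 3 * 1
tau = 102 Nm

102 Nm


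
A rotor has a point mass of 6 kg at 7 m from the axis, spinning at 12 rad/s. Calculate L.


Given: m = 6 kg, r = 7 m, omega = 12 rad/s
For a point mass: I = m*r^2
I = 6*7^2 = 6*49 = 294
L = I*omega = 294*12
L = 3528 kg*m^2/s

3528 kg*m^2/s


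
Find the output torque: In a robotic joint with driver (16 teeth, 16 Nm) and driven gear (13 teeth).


Given: N1 = 16, N2 = 13, T1 = 16 Nm
Using T2/T1 = N2/N1
T2 = T1 * N2 / N1
T2 = 16 * 13 / 16
T2 = 208 / 16
T2 = 13 Nm

13 Nm


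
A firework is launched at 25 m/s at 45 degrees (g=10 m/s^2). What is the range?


Given: v0 = 25 m/s, theta = 45 deg, g = 10 m/s^2
sin(2*45) = sin(90) = 1
Using R = v0^2 * sin(2*theta) / g
R = 25^2 * 1 / 10
R = 625 / 10
R = 125/2 m

125/2 m


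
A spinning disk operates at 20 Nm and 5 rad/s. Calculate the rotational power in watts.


Given: tau = 20 Nm, omega = 5 rad/s
Using P = tau * omega
P = 20 * 5
P = 100 W

100 W


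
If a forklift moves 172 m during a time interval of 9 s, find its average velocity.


Given: distance d = 172 m, time t = 9 s
Using v = d / t
v = 172 / 9
v = 172/9 m/s

172/9 m/s


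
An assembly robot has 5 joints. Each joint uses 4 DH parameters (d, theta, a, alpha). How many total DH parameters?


Given: 5 joints, 4 DH parameters per joint (d, theta, a, alpha)
Total DH parameters = number_of_joints * 4
Total = 5 * 4
Total = 20

20


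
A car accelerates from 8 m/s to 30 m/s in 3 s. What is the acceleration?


Given: initial velocity v0 = 8 m/s, final velocity v = 30 m/s, time t = 3 s
Using a = (v - v0) / t
a = (30 - 8) / 3
a = 22 / 3
a = 22/3 m/s^2

22/3 m/s^2


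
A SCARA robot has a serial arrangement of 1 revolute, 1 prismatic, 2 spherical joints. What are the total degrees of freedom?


Given: serial robot with 1 revolute, 1 prismatic, 2 spherical joints
DOF contribution per joint type: revolute=1, prismatic=1, spherical=3, fixed=0
DOF = 1*1 + 1*1 + 2*3
DOF = 8

8


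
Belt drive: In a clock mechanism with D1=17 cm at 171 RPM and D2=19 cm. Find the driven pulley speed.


Given: D1 = 17 cm, w1 = 171 RPM, D2 = 19 cm
Using D1*w1 = D2*w2
w2 = D1*w1 / D2
w2 = 17*171 / 19
w2 = 2907 / 19
w2 = 153 RPM

153 RPM


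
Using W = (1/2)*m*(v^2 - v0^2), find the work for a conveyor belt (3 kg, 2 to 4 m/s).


Given: m = 3 kg, v0 = 2 m/s, v = 4 m/s
Using W = (1/2)*m*(v^2 - v0^2)
v^2 = 4^2 = 16
v0^2 = 2^2 = 4
v^2 - v0^2 = 16 - 4 = 12
W = (1/2)*3*12 = 18 J

18 J


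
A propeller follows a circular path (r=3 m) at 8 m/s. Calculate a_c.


Given: v = 8 m/s, r = 3 m
Using a_c = v^2 / r
a_c = 8^2 / 3
a_c = 64 / 3
a_c = 64/3 m/s^2

64/3 m/s^2


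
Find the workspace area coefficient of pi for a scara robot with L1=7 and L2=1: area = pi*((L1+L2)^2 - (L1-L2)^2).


Given: L1 = 7, L2 = 1
(L1+L2)^2 = (8)^2 = 64
(L1-L2)^2 = (6)^2 = 36
Difference = 64 - 36 = 28
This equals 4*L1*L2 = 4*7*1 = 28
Workspace area = 28*pi

28


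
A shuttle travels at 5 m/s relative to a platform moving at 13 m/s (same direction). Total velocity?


Given: object velocity = 5 m/s, platform velocity = 13 m/s (same direction)
Using classical velocity addition: v_total = v_object + v_platform
v_total = 5 + 13
v_total = 18 m/s

18 m/s


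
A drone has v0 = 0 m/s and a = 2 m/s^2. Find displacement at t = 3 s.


Given: v0 = 0 m/s, a = 2 m/s^2, t = 3 s
Using s = v0*t + (1/2)*a*t^2
s = 0*3 + (1/2)*2*3^2
s = 0 + (1/2)*18
s = 0 + 9
s = 9

9 m


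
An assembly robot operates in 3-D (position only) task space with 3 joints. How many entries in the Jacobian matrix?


Given: task space dimension = 3, joints = 3
Jacobian is a 3 x 3 matrix
Total entries = rows * columns
Total = 3 * 3
Total = 9

9


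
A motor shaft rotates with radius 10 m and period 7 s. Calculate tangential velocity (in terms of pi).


Given: radius r = 10 m, period T = 7 s
Using v = 2*pi*r / T
v = 2*pi*10 / 7
v = 20*pi / 7
v = 20/7*pi m/s

20/7*pi m/s


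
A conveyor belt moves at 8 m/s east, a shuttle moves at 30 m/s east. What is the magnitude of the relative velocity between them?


Given: v_A = 8 m/s east, v_B = 30 m/s east
Both move in the same direction; relative speed = |v_A - v_B|
|8 - 30| = |-22|
= 22 m/s

22 m/s


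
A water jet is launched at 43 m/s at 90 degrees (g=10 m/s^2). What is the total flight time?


Given: v0 = 43 m/s, theta = 90 deg, g = 10 m/s^2
sin(90) = 1
Using T = 2*v0*sin(theta) / g
T = 2*43*1 / 10
T = 86 / 10
T = 43/5 s

43/5 s


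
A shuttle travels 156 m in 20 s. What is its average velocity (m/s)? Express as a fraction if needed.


Given: distance d = 156 m, time t = 20 s
Using v = d / t
v = 156 / 20
v = 39/5 m/s

39/5 m/s


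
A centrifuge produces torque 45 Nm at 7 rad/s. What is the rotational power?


Given: tau = 45 Nm, omega = 7 rad/s
Using P = tau * omega
P = 45 * 7
P = 315 W

315 W


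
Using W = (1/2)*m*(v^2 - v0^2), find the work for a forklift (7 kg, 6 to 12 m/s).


Given: m = 7 kg, v0 = 6 m/s, v = 12 m/s
Using W = (1/2)*m*(v^2 - v0^2)
v^2 = 12^2 = 144
v0^2 = 6^2 = 36
v^2 - v0^2 = 144 - 36 = 108
W = (1/2)*7*108 = 378 J

378 J


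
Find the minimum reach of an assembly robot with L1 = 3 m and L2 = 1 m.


Given: L1 = 3 m, L2 = 1 m
For a 2-link planar arm, min reach = |L1 - L2| (second link folded back)
Min reach = |3 - 1|
Min reach = 2 m

2 m


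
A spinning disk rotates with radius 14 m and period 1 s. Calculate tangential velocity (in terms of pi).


Given: radius r = 14 m, period T = 1 s
Using v = 2*pi*r / T
v = 2*pi*14 / 1
v = 28*pi / 1
v = 28*pi m/s

28*pi m/s


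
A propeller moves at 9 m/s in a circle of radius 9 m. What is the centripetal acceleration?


Given: v = 9 m/s, r = 9 m
Using a_c = v^2 / r
a_c = 9^2 / 9
a_c = 81 / 9
a_c = 9 m/s^2

9 m/s^2


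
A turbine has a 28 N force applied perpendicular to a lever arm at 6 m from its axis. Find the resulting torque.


Given: F = 28 N, r = 6 m, angle = 90 deg (perpendicular)
Using tau = F * r * sin(90)
sin(90) = 1
tau = 28 * 6 * 1
tau = 168 Nm

168 Nm


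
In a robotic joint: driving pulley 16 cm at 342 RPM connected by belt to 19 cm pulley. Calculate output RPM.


Given: D1 = 16 cm, w1 = 342 RPM, D2 = 19 cm
Using D1*w1 = D2*w2
w2 = D1*w1 / D2
w2 = 16*342 / 19
w2 = 5472 / 19
w2 = 288 RPM

288 RPM


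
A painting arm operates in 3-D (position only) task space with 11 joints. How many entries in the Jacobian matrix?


Given: task space dimension = 3, joints = 11
Jacobian is a 3 x 11 matrix
Total entries = rows * columns
Total = 3 * 11
Total = 33

33


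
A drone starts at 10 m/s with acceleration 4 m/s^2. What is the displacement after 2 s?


Given: v0 = 10 m/s, a = 4 m/s^2, t = 2 s
Using s = v0*t + (1/2)*a*t^2
s = 10*2 + (1/2)*4*2^2
s = 20 + (1/2)*16
s = 20 + 8
s = 28

28 m


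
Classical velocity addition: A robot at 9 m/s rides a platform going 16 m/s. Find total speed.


Given: object velocity = 9 m/s, platform velocity = 16 m/s (same direction)
Using classical velocity addition: v_total = v_object + v_platform
v_total = 9 + 16
v_total = 25 m/s

25 m/s


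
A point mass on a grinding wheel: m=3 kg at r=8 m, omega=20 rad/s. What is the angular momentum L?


Given: m = 3 kg, r = 8 m, omega = 20 rad/s
For a point mass: I = m*r^2
I = 3*8^2 = 3*64 = 192
L = I*omega = 192*20
L = 3840 kg*m^2/s

3840 kg*m^2/s


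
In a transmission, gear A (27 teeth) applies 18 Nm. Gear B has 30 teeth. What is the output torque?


Given: N1 = 27, N2 = 30, T1 = 18 Nm
Using T2/T1 = N2/N1
T2 = T1 * N2 / N1
T2 = 18 * 30 / 27
T2 = 540 / 27
T2 = 20 Nm

20 Nm


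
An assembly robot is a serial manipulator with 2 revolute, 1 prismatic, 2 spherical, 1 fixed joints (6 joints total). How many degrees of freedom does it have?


Given: serial robot with 2 revolute, 1 prismatic, 2 spherical, 1 fixed joints
DOF contribution per joint type: revolute=1, prismatic=1, spherical=3, fixed=0
DOF = 2*1 + 1*1 + 2*3 + 1*0
DOF = 9

9


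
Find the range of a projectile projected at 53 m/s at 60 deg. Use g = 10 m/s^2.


Given: v0 = 53 m/s, theta = 60 deg, g = 10 m/s^2
sin(2*60) = sin(120) = sqrt(3)/2
Using R = v0^2 * sin(2*theta) / g
R = 53^2 * (sqrt(3)/2) / 10
R = 2809 * sqrt(3) / 20
R = 2809/20*sqrt(3) m

2809/20*sqrt(3) m


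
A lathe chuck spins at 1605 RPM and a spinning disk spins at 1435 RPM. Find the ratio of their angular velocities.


Given: RPM_A = 1605, RPM_B = 1435
omega = 2*pi*RPM/60, so omega_A/omega_B = RPM_A / RPM_B
omega_A/omega_B = 1605 / 1435
omega_A/omega_B = 321/287

321/287


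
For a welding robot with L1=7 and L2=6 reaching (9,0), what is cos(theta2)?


Given: L1 = 7, L2 = 6, target (x, y) = (9, 0)
Using cos(theta2) = (x^2 + y^2 - L1^2 - L2^2) / (2*L1*L2)
x^2 + y^2 = 9^2 + 0 = 81
L1^2 + L2^2 = 49 + 36 = 85
Numerator = 81 - 85 = -4
Denominator = 2*7*6 = 84
cos(theta2) = -4/84 = -1/21

-1/21


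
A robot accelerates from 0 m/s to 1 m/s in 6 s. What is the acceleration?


Given: initial velocity v0 = 0 m/s, final velocity v = 1 m/s, time t = 6 s
Using a = (v - v0) / t
a = (1 - 0) / 6
a = 1 / 6
a = 1/6 m/s^2

1/6 m/s^2


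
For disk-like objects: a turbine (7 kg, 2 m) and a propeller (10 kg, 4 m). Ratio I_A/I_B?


Given: M1=7 kg, R1=2 m, M2=10 kg, R2=4 m
For a disk: I = (1/2)*M*R^2, so I_A/I_B = (M1*R1^2)/(M2*R2^2)
M1*R1^2 = 7*4 = 28
M2*R2^2 = 10*16 = 160
I_A/I_B = 28/160 = 7/40

7/40


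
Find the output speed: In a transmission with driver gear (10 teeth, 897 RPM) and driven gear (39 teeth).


Given: N1 = 10 teeth, w1 = 897 RPM, N2 = 39 teeth
Using N1*w1 = N2*w2
w2 = N1*w1 / N2
w2 = 10*897 / 39
w2 = 8970 / 39
w2 = 230 RPM

230 RPM


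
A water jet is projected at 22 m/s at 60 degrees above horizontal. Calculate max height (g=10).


Given: v0 = 22 m/s, theta = 60 deg, g = 10 m/s^2
sin^2(60) = 3/4
Using H = v0^2 * sin^2(theta) / (2*g)
H = 22^2 * 3/4 / (2*10)
H = 484 * 3/4 / 20
H = 363 / 20
H = 363/20 m

363/20 m


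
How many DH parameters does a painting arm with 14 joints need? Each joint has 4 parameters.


Given: 14 joints, 4 DH parameters per joint (d, theta, a, alpha)
Total DH parameters = number_of_joints * 4
Total = 14 * 4
Total = 56

56


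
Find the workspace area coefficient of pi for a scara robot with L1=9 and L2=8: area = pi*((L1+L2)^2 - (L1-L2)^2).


Given: L1 = 9, L2 = 8
(L1+L2)^2 = (17)^2 = 289
(L1-L2)^2 = (1)^2 = 1
Difference = 289 - 1 = 288
This equals 4*L1*L2 = 4*9*8 = 288
Workspace area = 288*pi

288


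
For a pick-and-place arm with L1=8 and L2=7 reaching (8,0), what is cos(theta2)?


Given: L1 = 8, L2 = 7, target (x, y) = (8, 0)
Using cos(theta2) = (x^2 + y^2 - L1^2 - L2^2) / (2*L1*L2)
x^2 + y^2 = 8^2 + 0 = 64
L1^2 + L2^2 = 64 + 49 = 113
Numerator = 64 - 113 = -49
Denominator = 2*8*7 = 112
cos(theta2) = -49/112 = -7/16

-7/16


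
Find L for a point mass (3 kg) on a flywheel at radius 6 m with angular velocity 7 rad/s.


Given: m = 3 kg, r = 6 m, omega = 7 rad/s
For a point mass: I = m*r^2
I = 3*6^2 = 3*36 = 108
L = I*omega = 108*7
L = 756 kg*m^2/s

756 kg*m^2/s


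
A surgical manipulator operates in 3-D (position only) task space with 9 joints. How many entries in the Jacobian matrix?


Given: task space dimension = 3, joints = 9
Jacobian is a 3 x 9 matrix
Total entries = rows * columns
Total = 3 * 9
Total = 27

27


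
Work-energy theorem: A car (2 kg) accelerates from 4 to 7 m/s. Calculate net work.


Given: m = 2 kg, v0 = 4 m/s, v = 7 m/s
Using W = (1/2)*m*(v^2 - v0^2)
v^2 = 7^2 = 49
v0^2 = 4^2 = 16
v^2 - v0^2 = 49 - 16 = 33
W = (1/2)*2*33 = 33 J

33 J


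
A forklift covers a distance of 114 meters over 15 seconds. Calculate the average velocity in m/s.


Given: distance d = 114 m, time t = 15 s
Using v = d / t
v = 114 / 15
v = 38/5 m/s

38/5 m/s


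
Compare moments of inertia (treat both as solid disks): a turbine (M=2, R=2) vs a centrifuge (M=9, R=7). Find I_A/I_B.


Given: M1=2 kg, R1=2 m, M2=9 kg, R2=7 m
For a disk: I = (1/2)*M*R^2, so I_A/I_B = (M1*R1^2)/(M2*R2^2)
M1*R1^2 = 2*4 = 8
M2*R2^2 = 9*49 = 441
I_A/I_B = 8/441 = 8/441

8/441


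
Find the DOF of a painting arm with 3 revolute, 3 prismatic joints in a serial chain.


Given: serial robot with 3 revolute, 3 prismatic joints
DOF contribution per joint type: revolute=1, prismatic=1, spherical=3, fixed=0
DOF = 3*1 + 3*1
DOF = 6

6


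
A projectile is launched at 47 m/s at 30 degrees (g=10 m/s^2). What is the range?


Given: v0 = 47 m/s, theta = 30 deg, g = 10 m/s^2
sin(2*30) = sin(60) = sqrt(3)/2
Using R = v0^2 * sin(2*theta) / g
R = 47^2 * (sqrt(3)/2) / 10
R = 2209 * sqrt(3) / 20
R = 2209/20*sqrt(3) m

2209/20*sqrt(3) m


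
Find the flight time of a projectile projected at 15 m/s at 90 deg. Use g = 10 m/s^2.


Given: v0 = 15 m/s, theta = 90 deg, g = 10 m/s^2
sin(90) = 1
Using T = 2*v0*sin(theta) / g
T = 2*15*1 / 10
T = 30 / 10
T = 3 s

3 s


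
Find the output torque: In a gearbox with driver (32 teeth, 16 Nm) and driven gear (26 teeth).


Given: N1 = 32, N2 = 26, T1 = 16 Nm
Using T2/T1 = N2/N1
T2 = T1 * N2 / N1
T2 = 16 * 26 / 32
T2 = 416 / 32
T2 = 13 Nm

13 Nm


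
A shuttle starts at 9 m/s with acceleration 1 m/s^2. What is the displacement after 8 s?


Given: v0 = 9 m/s, a = 1 m/s^2, t = 8 s
Using s = v0*t + (1/2)*a*t^2
s = 9*8 + (1/2)*1*8^2
s = 72 + (1/2)*64
s = 72 + 32
s = 104

104 m


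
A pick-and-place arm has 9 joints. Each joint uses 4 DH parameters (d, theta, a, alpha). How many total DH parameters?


Given: 9 joints, 4 DH parameters per joint (d, theta, a, alpha)
Total DH parameters = number_of_joints * 4
Total = 9 * 4
Total = 36

36


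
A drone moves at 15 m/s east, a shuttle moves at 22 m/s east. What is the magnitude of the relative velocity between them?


Given: v_A = 15 m/s east, v_B = 22 m/s east
Both move in the same direction; relative speed = |v_A - v_B|
|15 - 22| = |-7|
= 7 m/s

7 m/s


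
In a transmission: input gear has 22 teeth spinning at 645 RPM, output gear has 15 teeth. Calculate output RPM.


Given: N1 = 22 teeth, w1 = 645 RPM, N2 = 15 teeth
Using N1*w1 = N2*w2
w2 = N1*w1 / N2
w2 = 22*645 / 15
w2 = 14190 / 15
w2 = 946 RPM

946 RPM


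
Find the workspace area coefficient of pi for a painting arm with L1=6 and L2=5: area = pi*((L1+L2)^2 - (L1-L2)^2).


Given: L1 = 6, L2 = 5
(L1+L2)^2 = (11)^2 = 121
(L1-L2)^2 = (1)^2 = 1
Difference = 121 - 1 = 120
This equals 4*L1*L2 = 4*6*5 = 120
Workspace area = 120*pi

120


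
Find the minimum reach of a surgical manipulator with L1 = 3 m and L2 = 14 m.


Given: L1 = 3 m, L2 = 14 m
For a 2-link planar arm, min reach = |L1 - L2| (second link folded back)
Min reach = |3 - 14|
Min reach = 11 m

11 m


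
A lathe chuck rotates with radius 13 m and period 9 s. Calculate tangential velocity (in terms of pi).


Given: radius r = 13 m, period T = 9 s
Using v = 2*pi*r / T
v = 2*pi*13 / 9
v = 26*pi / 9
v = 26/9*pi m/s

26/9*pi m/s


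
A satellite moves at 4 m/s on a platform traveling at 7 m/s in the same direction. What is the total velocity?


Given: object velocity = 4 m/s, platform velocity = 7 m/s (same direction)
Using classical velocity addition: v_total = v_object + v_platform
v_total = 4 + 7
v_total = 11 m/s

11 m/s


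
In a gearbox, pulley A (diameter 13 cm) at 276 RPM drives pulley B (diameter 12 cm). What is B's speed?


Given: D1 = 13 cm, w1 = 276 RPM, D2 = 12 cm
Using D1*w1 = D2*w2
w2 = D1*w1 / D2
w2 = 13*276 / 12
w2 = 3588 / 12
w2 = 299 RPM

299 RPM


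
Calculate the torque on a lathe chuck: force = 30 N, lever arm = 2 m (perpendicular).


Given: F = 30 N, r = 2 m, angle = 90 deg (perpendicular)
Using tau = F * r * sin(90)
sin(90) = 1
tau = 30 * 2 * 1
tau = 60 Nm

60 Nm


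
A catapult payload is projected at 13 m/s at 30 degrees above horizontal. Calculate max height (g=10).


Given: v0 = 13 m/s, theta = 30 deg, g = 10 m/s^2
sin^2(30) = 1/4
Using H = v0^2 * sin^2(theta) / (2*g)
H = 13^2 * 1/4 / (2*10)
H = 169 * 1/4 / 20
H = 169/4 / 20
H = 169/80 m

169/80 m


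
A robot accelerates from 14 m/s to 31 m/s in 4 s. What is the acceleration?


Given: initial velocity v0 = 14 m/s, final velocity v = 31 m/s, time t = 4 s
Using a = (v - v0) / t
a = (31 - 14) / 4
a = 17 / 4
a = 17/4 m/s^2

17/4 m/s^2


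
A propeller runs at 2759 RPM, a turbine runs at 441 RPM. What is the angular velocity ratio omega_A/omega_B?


Given: RPM_A = 2759, RPM_B = 441
omega = 2*pi*RPM/60, so omega_A/omega_B = RPM_A / RPM_B
omega_A/omega_B = 2759 / 441
omega_A/omega_B = 2759/441

2759/441


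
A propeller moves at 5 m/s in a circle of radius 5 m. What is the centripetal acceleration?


Given: v = 5 m/s, r = 5 m
Using a_c = v^2 / r
a_c = 5^2 / 5
a_c = 25 / 5
a_c = 5 m/s^2

5 m/s^2


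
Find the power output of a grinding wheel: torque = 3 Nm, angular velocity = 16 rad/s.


Given: tau = 3 Nm, omega = 16 rad/s
Using P = tau * omega
P = 3 * 16
P = 48 W

48 W


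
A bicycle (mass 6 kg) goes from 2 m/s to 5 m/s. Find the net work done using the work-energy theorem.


Given: m = 6 kg, v0 = 2 m/s, v = 5 m/s
Using W = (1/2)*m*(v^2 - v0^2)
v^2 = 5^2 = 25
v0^2 = 2^2 = 4
v^2 - v0^2 = 25 - 4 = 21
W = (1/2)*6*21 = 63 J

63 J


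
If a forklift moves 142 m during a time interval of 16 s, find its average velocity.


Given: distance d = 142 m, time t = 16 s
Using v = d / t
v = 142 / 16
v = 71/8 m/s

71/8 m/s


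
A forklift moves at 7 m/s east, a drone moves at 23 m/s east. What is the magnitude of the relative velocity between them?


Given: v_A = 7 m/s east, v_B = 23 m/s east
Both move in the same direction; relative speed = |v_A - v_B|
|7 - 23| = |-16|
= 16 m/s

16 m/s


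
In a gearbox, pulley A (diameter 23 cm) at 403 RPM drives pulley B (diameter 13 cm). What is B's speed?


Given: D1 = 23 cm, w1 = 403 RPM, D2 = 13 cm
Using D1*w1 = D2*w2
w2 = D1*w1 / D2
w2 = 23*403 / 13
w2 = 9269 / 13
w2 = 713 RPM

713 RPM


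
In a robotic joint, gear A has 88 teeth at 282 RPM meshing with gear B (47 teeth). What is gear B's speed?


Given: N1 = 88 teeth, w1 = 282 RPM, N2 = 47 teeth
Using N1*w1 = N2*w2
w2 = N1*w1 / N2
w2 = 88*282 / 47
w2 = 24816 / 47
w2 = 528 RPM

528 RPM


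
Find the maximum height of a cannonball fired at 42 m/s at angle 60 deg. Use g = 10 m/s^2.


Given: v0 = 42 m/s, theta = 60 deg, g = 10 m/s^2
sin^2(60) = 3/4
Using H = v0^2 * sin^2(theta) / (2*g)
H = 42^2 * 3/4 / (2*10)
H = 1764 * 3/4 / 20
H = 1323 / 20
H = 1323/20 m

1323/20 m


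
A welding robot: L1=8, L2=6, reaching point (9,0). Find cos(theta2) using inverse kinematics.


Given: L1 = 8, L2 = 6, target (x, y) = (9, 0)
Using cos(theta2) = (x^2 + y^2 - L1^2 - L2^2) / (2*L1*L2)
x^2 + y^2 = 9^2 + 0 = 81
L1^2 + L2^2 = 64 + 36 = 100
Numerator = 81 - 100 = -19
Denominator = 2*8*6 = 96
cos(theta2) = -19/96 = -19/96

-19/96


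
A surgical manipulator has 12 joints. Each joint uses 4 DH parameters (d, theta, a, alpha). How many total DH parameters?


Given: 12 joints, 4 DH parameters per joint (d, theta, a, alpha)
Total DH parameters = number_of_joints * 4
Total = 12 * 4
Total = 48

48


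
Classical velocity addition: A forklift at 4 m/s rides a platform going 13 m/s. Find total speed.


Given: object velocity = 4 m/s, platform velocity = 13 m/s (same direction)
Using classical velocity addition: v_total = v_object + v_platform
v_total = 4 + 13
v_total = 17 m/s

17 m/s


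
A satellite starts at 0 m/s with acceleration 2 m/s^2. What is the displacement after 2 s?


Given: v0 = 0 m/s, a = 2 m/s^2, t = 2 s
Using s = v0*t + (1/2)*a*t^2
s = 0*2 + (1/2)*2*2^2
s = 0 + (1/2)*8
s = 0 + 4
s = 4

4 m


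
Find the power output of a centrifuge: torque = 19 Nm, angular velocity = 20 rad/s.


Given: tau = 19 Nm, omega = 20 rad/s
Using P = tau * omega
P = 19 * 20
P = 380 W

380 W


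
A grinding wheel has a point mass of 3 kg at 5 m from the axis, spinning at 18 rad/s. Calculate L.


Given: m = 3 kg, r = 5 m, omega = 18 rad/s
For a point mass: I = m*r^2
I = 3*5^2 = 3*25 = 75
L = I*omega = 75*18
L = 1350 kg*m^2/s

1350 kg*m^2/s


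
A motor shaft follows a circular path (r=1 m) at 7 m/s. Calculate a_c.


Given: v = 7 m/s, r = 1 m
Using a_c = v^2 / r
a_c = 7^2 / 1
a_c = 49 / 1
a_c = 49 m/s^2

49 m/s^2


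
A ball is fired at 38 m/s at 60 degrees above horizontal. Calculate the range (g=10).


Given: v0 = 38 m/s, theta = 60 deg, g = 10 m/s^2
sin(2*60) = sin(120) = sqrt(3)/2
Using R = v0^2 * sin(2*theta) / g
R = 38^2 * (sqrt(3)/2) / 10
R = 1444 * sqrt(3) / 20
R = 361/5*sqrt(3) m

361/5*sqrt(3) m


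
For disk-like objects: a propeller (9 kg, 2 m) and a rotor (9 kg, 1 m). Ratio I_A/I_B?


Given: M1=9 kg, R1=2 m, M2=9 kg, R2=1 m
For a disk: I = (1/2)*M*R^2, so I_A/I_B = (M1*R1^2)/(M2*R2^2)
M1*R1^2 = 9*4 = 36
M2*R2^2 = 9*1 = 9
I_A/I_B = 36/9 = 4

4


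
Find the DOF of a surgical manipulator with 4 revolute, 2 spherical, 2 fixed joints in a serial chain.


Given: serial robot with 4 revolute, 2 spherical, 2 fixed joints
DOF contribution per joint type: revolute=1, prismatic=1, spherical=3, fixed=0
DOF = 4*1 + 2*3 + 2*0
DOF = 10

10


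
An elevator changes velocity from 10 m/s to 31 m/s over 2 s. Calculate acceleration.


Given: initial velocity v0 = 10 m/s, final velocity v = 31 m/s, time t = 2 s
Using a = (v - v0) / t
a = (31 - 10) / 2
a = 21 / 2
a = 21/2 m/s^2

21/2 m/s^2


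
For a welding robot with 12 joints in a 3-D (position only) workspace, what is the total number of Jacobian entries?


Given: task space dimension = 3, joints = 12
Jacobian is a 3 x 12 matrix
Total entries = rows * columns
Total = 3 * 12
Total = 36

36


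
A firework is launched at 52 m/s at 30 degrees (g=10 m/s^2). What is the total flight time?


Given: v0 = 52 m/s, theta = 30 deg, g = 10 m/s^2
sin(30) = 1/2
Using T = 2*v0*sin(theta) / g
T = 2*52*1/2 / 10
T = 52 / 10
T = 26/5 s

26/5 s


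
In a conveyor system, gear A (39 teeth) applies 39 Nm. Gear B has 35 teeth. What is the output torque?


Given: N1 = 39, N2 = 35, T1 = 39 Nm
Using T2/T1 = N2/N1
T2 = T1 * N2 / N1
T2 = 39 * 35 / 39
T2 = 1365 / 39
T2 = 35 Nm

35 Nm


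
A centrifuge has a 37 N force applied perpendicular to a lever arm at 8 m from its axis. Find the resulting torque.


Given: F = 37 N, r = 8 m, angle = 90 deg (perpendicular)
Using tau = F * r * sin(90)
sin(90) = 1
tau = 37 * 8 * 1
tau = 296 Nm

296 Nm


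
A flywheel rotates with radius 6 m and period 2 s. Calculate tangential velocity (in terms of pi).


Given: radius r = 6 m, period T = 2 s
Using v = 2*pi*r / T
v = 2*pi*6 / 2
v = 12*pi / 2
v = 6*pi m/s

6*pi m/s


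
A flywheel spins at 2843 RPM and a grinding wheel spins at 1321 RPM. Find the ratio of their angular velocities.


Given: RPM_A = 2843, RPM_B = 1321
omega = 2*pi*RPM/60, so omega_A/omega_B = RPM_A / RPM_B
omega_A/omega_B = 2843 / 1321
omega_A/omega_B = 2843/1321

2843/1321


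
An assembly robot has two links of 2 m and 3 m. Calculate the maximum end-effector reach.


Given: L1 = 2 m, L2 = 3 m
For a 2-link planar arm, max reach = L1 + L2 (fully extended)
Max reach = 2 + 3
Max reach = 5 m

5 m


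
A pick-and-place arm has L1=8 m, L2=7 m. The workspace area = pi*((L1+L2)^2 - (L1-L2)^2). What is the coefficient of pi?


Given: L1 = 8, L2 = 7
(L1+L2)^2 = (15)^2 = 225
(L1-L2)^2 = (1)^2 = 1
Difference = 225 - 1 = 224
This equals 4*L1*L2 = 4*8*7 = 224
Workspace area = 224*pi

224


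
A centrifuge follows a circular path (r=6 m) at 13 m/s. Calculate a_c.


Given: v = 13 m/s, r = 6 m
Using a_c = v^2 / r
a_c = 13^2 / 6
a_c = 169 / 6
a_c = 169/6 m/s^2

169/6 m/s^2


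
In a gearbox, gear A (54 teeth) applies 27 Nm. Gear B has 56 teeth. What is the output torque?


Given: N1 = 54, N2 = 56, T1 = 27 Nm
Using T2/T1 = N2/N1
T2 = T1 * N2 / N1
T2 = 27 * 56 / 54
T2 = 1512 / 54
T2 = 28 Nm

28 Nm


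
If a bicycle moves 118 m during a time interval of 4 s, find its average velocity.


Given: distance d = 118 m, time t = 4 s
Using v = d / t
v = 118 / 4
v = 59/2 m/s

59/2 m/s


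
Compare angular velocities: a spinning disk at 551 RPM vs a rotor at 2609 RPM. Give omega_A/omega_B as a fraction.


Given: RPM_A = 551, RPM_B = 2609
omega = 2*pi*RPM/60, so omega_A/omega_B = RPM_A / RPM_B
omega_A/omega_B = 551 / 2609
omega_A/omega_B = 551/2609

551/2609


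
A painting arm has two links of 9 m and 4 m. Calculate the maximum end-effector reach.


Given: L1 = 9 m, L2 = 4 m
For a 2-link planar arm, max reach = L1 + L2 (fully extended)
Max reach = 9 + 4
Max reach = 13 m

13 m


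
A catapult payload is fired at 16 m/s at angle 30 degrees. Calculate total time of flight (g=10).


Given: v0 = 16 m/s, theta = 30 deg, g = 10 m/s^2
sin(30) = 1/2
Using T = 2*v0*sin(theta) / g
T = 2*16*1/2 / 10
T = 16 / 10
T = 8/5 s

8/5 s


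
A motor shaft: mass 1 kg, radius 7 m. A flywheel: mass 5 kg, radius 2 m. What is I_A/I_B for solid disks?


Given: M1=1 kg, R1=7 m, M2=5 kg, R2=2 m
For a disk: I = (1/2)*M*R^2, so I_A/I_B = (M1*R1^2)/(M2*R2^2)
M1*R1^2 = 1*49 = 49
M2*R2^2 = 5*4 = 20
I_A/I_B = 49/20 = 49/20

49/20


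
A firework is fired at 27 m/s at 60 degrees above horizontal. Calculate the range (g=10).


Given: v0 = 27 m/s, theta = 60 deg, g = 10 m/s^2
sin(2*60) = sin(120) = sqrt(3)/2
Using R = v0^2 * sin(2*theta) / g
R = 27^2 * (sqrt(3)/2) / 10
R = 729 * sqrt(3) / 20
R = 729/20*sqrt(3) m

729/20*sqrt(3) m


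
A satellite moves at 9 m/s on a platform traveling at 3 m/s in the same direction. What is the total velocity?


Given: object velocity = 9 m/s, platform velocity = 3 m/s (same direction)
Using classical velocity addition: v_total = v_object + v_platform
v_total = 9 + 3
v_total = 12 m/s

12 m/s


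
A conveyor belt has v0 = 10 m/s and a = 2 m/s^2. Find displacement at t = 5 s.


Given: v0 = 10 m/s, a = 2 m/s^2, t = 5 s
Using s = v0*t + (1/2)*a*t^2
s = 10*5 + (1/2)*2*5^2
s = 50 + (1/2)*50
s = 50 + 25
s = 75

75 m


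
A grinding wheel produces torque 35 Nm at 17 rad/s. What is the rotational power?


Given: tau = 35 Nm, omega = 17 rad/s
Using P = tau * omega
P = 35 * 17
P = 595 W

595 W


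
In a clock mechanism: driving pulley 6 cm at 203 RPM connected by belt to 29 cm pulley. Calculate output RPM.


Given: D1 = 6 cm, w1 = 203 RPM, D2 = 29 cm
Using D1*w1 = D2*w2
w2 = D1*w1 / D2
w2 = 6*203 / 29
w2 = 1218 / 29
w2 = 42 RPM

42 RPM


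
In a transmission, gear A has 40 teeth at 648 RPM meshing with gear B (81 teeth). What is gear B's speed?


Given: N1 = 40 teeth, w1 = 648 RPM, N2 = 81 teeth
Using N1*w1 = N2*w2
w2 = N1*w1 / N2
w2 = 40*648 / 81
w2 = 25920 / 81
w2 = 320 RPM

320 RPM


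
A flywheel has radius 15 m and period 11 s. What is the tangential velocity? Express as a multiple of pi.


Given: radius r = 15 m, period T = 11 s
Using v = 2*pi*r / T
v = 2*pi*15 / 11
v = 30*pi / 11
v = 30/11*pi m/s

30/11*pi m/s


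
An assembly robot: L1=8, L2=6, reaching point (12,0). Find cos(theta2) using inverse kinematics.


Given: L1 = 8, L2 = 6, target (x, y) = (12, 0)
Using cos(theta2) = (x^2 + y^2 - L1^2 - L2^2) / (2*L1*L2)
x^2 + y^2 = 12^2 + 0 = 144
L1^2 + L2^2 = 64 + 36 = 100
Numerator = 144 - 100 = 44
Denominator = 2*8*6 = 96
cos(theta2) = 44/96 = 11/24

11/24


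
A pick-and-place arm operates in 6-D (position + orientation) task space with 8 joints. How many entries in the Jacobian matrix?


Given: task space dimension = 6, joints = 8
Jacobian is a 6 x 8 matrix
Total entries = rows * columns
Total = 6 * 8
Total = 48

48


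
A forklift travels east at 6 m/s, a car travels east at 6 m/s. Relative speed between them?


Given: v_A = 6 m/s east, v_B = 6 m/s east
Both move in the same direction; relative speed = |v_A - v_B|
|6 - 6| = |0|
= 0 m/s

0 m/s
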